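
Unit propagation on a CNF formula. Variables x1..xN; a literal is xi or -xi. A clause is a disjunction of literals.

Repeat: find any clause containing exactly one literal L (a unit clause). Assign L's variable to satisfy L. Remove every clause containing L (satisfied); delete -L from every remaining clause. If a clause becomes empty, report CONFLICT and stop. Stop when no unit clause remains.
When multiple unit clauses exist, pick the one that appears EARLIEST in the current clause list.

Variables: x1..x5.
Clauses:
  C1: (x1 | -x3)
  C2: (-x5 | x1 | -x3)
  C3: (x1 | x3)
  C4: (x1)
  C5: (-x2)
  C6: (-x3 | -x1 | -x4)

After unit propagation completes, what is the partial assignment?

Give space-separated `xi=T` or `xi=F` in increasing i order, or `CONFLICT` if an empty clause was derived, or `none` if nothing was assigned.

Answer: x1=T x2=F

Derivation:
unit clause [1] forces x1=T; simplify:
  drop -1 from [-3, -1, -4] -> [-3, -4]
  satisfied 4 clause(s); 2 remain; assigned so far: [1]
unit clause [-2] forces x2=F; simplify:
  satisfied 1 clause(s); 1 remain; assigned so far: [1, 2]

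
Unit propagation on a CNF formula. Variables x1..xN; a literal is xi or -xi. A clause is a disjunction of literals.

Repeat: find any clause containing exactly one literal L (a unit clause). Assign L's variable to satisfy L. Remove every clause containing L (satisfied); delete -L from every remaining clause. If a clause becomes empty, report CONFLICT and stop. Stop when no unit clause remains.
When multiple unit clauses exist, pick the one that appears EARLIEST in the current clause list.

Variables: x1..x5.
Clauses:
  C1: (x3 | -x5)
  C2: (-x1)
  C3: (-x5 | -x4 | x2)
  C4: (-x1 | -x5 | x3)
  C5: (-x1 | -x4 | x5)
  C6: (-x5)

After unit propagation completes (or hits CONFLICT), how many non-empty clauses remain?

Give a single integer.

Answer: 0

Derivation:
unit clause [-1] forces x1=F; simplify:
  satisfied 3 clause(s); 3 remain; assigned so far: [1]
unit clause [-5] forces x5=F; simplify:
  satisfied 3 clause(s); 0 remain; assigned so far: [1, 5]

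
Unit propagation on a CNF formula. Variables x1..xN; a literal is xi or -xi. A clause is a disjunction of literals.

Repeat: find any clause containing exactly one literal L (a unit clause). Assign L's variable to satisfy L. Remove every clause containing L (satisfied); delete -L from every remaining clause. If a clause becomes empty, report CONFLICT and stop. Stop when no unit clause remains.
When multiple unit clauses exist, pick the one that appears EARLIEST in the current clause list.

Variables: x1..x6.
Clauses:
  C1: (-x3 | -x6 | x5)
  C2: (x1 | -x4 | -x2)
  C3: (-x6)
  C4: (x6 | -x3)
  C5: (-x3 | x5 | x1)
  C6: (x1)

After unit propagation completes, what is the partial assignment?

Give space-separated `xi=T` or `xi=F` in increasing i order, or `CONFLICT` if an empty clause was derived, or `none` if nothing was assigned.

unit clause [-6] forces x6=F; simplify:
  drop 6 from [6, -3] -> [-3]
  satisfied 2 clause(s); 4 remain; assigned so far: [6]
unit clause [-3] forces x3=F; simplify:
  satisfied 2 clause(s); 2 remain; assigned so far: [3, 6]
unit clause [1] forces x1=T; simplify:
  satisfied 2 clause(s); 0 remain; assigned so far: [1, 3, 6]

Answer: x1=T x3=F x6=F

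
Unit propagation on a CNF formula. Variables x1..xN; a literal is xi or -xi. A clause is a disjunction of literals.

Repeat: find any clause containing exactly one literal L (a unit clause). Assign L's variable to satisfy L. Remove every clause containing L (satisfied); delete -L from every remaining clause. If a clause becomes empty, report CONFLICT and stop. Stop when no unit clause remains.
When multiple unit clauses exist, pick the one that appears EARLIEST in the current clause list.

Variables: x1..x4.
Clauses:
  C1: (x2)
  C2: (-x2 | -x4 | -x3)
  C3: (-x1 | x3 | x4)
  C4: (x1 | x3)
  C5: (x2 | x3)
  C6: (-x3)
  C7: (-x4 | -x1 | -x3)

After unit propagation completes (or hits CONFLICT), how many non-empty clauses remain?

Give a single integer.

Answer: 0

Derivation:
unit clause [2] forces x2=T; simplify:
  drop -2 from [-2, -4, -3] -> [-4, -3]
  satisfied 2 clause(s); 5 remain; assigned so far: [2]
unit clause [-3] forces x3=F; simplify:
  drop 3 from [-1, 3, 4] -> [-1, 4]
  drop 3 from [1, 3] -> [1]
  satisfied 3 clause(s); 2 remain; assigned so far: [2, 3]
unit clause [1] forces x1=T; simplify:
  drop -1 from [-1, 4] -> [4]
  satisfied 1 clause(s); 1 remain; assigned so far: [1, 2, 3]
unit clause [4] forces x4=T; simplify:
  satisfied 1 clause(s); 0 remain; assigned so far: [1, 2, 3, 4]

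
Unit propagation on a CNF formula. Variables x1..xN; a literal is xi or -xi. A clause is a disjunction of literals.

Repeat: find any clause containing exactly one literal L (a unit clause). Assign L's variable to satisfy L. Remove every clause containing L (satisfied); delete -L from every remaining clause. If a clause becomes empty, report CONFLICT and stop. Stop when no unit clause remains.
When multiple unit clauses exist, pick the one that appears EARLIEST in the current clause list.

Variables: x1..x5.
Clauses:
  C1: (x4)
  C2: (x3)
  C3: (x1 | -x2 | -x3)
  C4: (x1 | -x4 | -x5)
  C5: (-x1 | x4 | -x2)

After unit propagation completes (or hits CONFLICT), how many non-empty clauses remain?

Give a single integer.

Answer: 2

Derivation:
unit clause [4] forces x4=T; simplify:
  drop -4 from [1, -4, -5] -> [1, -5]
  satisfied 2 clause(s); 3 remain; assigned so far: [4]
unit clause [3] forces x3=T; simplify:
  drop -3 from [1, -2, -3] -> [1, -2]
  satisfied 1 clause(s); 2 remain; assigned so far: [3, 4]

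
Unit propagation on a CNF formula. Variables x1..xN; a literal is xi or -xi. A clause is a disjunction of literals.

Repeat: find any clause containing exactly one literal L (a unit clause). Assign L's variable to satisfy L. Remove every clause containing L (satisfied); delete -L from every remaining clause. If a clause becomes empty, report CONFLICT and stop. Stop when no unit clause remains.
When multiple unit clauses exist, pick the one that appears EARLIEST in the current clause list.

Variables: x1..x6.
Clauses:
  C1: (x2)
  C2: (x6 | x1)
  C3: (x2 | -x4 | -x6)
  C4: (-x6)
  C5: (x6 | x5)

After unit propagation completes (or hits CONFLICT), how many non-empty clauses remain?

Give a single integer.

Answer: 0

Derivation:
unit clause [2] forces x2=T; simplify:
  satisfied 2 clause(s); 3 remain; assigned so far: [2]
unit clause [-6] forces x6=F; simplify:
  drop 6 from [6, 1] -> [1]
  drop 6 from [6, 5] -> [5]
  satisfied 1 clause(s); 2 remain; assigned so far: [2, 6]
unit clause [1] forces x1=T; simplify:
  satisfied 1 clause(s); 1 remain; assigned so far: [1, 2, 6]
unit clause [5] forces x5=T; simplify:
  satisfied 1 clause(s); 0 remain; assigned so far: [1, 2, 5, 6]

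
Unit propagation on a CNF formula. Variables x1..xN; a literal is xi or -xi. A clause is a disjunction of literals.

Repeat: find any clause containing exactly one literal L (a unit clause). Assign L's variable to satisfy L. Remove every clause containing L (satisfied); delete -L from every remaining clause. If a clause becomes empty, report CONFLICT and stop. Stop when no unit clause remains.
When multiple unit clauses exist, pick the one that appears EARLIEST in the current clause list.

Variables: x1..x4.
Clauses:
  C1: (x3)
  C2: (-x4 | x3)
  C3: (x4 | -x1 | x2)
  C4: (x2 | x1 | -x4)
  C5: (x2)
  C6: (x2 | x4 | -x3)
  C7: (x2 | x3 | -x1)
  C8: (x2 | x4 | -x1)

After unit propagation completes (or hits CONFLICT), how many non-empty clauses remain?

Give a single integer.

Answer: 0

Derivation:
unit clause [3] forces x3=T; simplify:
  drop -3 from [2, 4, -3] -> [2, 4]
  satisfied 3 clause(s); 5 remain; assigned so far: [3]
unit clause [2] forces x2=T; simplify:
  satisfied 5 clause(s); 0 remain; assigned so far: [2, 3]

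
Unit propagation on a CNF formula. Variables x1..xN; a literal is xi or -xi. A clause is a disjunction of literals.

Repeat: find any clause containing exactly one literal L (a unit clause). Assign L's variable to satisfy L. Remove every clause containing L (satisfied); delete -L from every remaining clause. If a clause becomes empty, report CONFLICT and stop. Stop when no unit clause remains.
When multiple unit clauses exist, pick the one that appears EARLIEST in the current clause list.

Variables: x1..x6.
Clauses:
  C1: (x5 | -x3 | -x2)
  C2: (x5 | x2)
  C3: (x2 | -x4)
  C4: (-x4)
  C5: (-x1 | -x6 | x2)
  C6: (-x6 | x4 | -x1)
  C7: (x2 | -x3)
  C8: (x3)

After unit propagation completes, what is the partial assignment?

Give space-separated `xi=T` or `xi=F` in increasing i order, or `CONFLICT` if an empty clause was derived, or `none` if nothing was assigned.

Answer: x2=T x3=T x4=F x5=T

Derivation:
unit clause [-4] forces x4=F; simplify:
  drop 4 from [-6, 4, -1] -> [-6, -1]
  satisfied 2 clause(s); 6 remain; assigned so far: [4]
unit clause [3] forces x3=T; simplify:
  drop -3 from [5, -3, -2] -> [5, -2]
  drop -3 from [2, -3] -> [2]
  satisfied 1 clause(s); 5 remain; assigned so far: [3, 4]
unit clause [2] forces x2=T; simplify:
  drop -2 from [5, -2] -> [5]
  satisfied 3 clause(s); 2 remain; assigned so far: [2, 3, 4]
unit clause [5] forces x5=T; simplify:
  satisfied 1 clause(s); 1 remain; assigned so far: [2, 3, 4, 5]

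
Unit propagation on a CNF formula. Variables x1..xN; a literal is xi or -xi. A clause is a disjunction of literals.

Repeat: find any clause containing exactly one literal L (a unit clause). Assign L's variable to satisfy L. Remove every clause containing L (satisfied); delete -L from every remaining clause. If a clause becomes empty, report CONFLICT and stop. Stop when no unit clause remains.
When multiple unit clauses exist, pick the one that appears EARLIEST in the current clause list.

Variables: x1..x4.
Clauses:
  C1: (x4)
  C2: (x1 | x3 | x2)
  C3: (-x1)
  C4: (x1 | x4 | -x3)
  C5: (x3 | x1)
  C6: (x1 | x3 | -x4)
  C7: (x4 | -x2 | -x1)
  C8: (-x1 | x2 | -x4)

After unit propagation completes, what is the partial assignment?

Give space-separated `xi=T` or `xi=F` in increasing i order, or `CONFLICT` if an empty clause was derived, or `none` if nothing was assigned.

unit clause [4] forces x4=T; simplify:
  drop -4 from [1, 3, -4] -> [1, 3]
  drop -4 from [-1, 2, -4] -> [-1, 2]
  satisfied 3 clause(s); 5 remain; assigned so far: [4]
unit clause [-1] forces x1=F; simplify:
  drop 1 from [1, 3, 2] -> [3, 2]
  drop 1 from [3, 1] -> [3]
  drop 1 from [1, 3] -> [3]
  satisfied 2 clause(s); 3 remain; assigned so far: [1, 4]
unit clause [3] forces x3=T; simplify:
  satisfied 3 clause(s); 0 remain; assigned so far: [1, 3, 4]

Answer: x1=F x3=T x4=T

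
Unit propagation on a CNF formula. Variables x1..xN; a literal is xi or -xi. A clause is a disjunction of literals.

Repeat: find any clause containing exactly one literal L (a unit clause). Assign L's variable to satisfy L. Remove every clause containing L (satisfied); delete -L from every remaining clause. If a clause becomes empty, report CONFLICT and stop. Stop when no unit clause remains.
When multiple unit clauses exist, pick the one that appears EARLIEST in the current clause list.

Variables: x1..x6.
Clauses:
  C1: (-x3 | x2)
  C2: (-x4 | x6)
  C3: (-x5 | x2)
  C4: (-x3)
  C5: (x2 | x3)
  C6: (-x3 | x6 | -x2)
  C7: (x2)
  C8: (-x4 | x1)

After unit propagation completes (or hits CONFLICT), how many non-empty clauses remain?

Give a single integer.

Answer: 2

Derivation:
unit clause [-3] forces x3=F; simplify:
  drop 3 from [2, 3] -> [2]
  satisfied 3 clause(s); 5 remain; assigned so far: [3]
unit clause [2] forces x2=T; simplify:
  satisfied 3 clause(s); 2 remain; assigned so far: [2, 3]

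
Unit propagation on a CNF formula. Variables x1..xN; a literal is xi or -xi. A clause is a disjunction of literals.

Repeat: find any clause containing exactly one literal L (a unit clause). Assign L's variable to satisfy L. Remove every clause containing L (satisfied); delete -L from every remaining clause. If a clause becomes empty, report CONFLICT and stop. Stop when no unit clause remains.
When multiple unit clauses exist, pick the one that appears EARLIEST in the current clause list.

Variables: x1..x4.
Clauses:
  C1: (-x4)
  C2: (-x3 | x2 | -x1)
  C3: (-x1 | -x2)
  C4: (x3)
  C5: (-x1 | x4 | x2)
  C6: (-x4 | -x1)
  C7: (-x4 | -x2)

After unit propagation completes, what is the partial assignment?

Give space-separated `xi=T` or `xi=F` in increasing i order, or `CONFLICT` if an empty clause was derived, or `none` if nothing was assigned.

unit clause [-4] forces x4=F; simplify:
  drop 4 from [-1, 4, 2] -> [-1, 2]
  satisfied 3 clause(s); 4 remain; assigned so far: [4]
unit clause [3] forces x3=T; simplify:
  drop -3 from [-3, 2, -1] -> [2, -1]
  satisfied 1 clause(s); 3 remain; assigned so far: [3, 4]

Answer: x3=T x4=F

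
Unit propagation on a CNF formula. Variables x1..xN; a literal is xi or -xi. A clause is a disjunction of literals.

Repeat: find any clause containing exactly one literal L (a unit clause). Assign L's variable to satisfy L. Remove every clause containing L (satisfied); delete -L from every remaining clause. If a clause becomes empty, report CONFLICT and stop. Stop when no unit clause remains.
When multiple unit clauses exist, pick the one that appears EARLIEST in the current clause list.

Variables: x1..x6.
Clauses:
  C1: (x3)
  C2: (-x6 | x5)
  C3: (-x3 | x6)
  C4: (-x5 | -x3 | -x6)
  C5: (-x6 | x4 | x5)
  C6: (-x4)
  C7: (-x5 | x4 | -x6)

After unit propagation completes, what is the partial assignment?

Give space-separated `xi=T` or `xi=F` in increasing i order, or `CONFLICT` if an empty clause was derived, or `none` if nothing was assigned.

Answer: CONFLICT

Derivation:
unit clause [3] forces x3=T; simplify:
  drop -3 from [-3, 6] -> [6]
  drop -3 from [-5, -3, -6] -> [-5, -6]
  satisfied 1 clause(s); 6 remain; assigned so far: [3]
unit clause [6] forces x6=T; simplify:
  drop -6 from [-6, 5] -> [5]
  drop -6 from [-5, -6] -> [-5]
  drop -6 from [-6, 4, 5] -> [4, 5]
  drop -6 from [-5, 4, -6] -> [-5, 4]
  satisfied 1 clause(s); 5 remain; assigned so far: [3, 6]
unit clause [5] forces x5=T; simplify:
  drop -5 from [-5] -> [] (empty!)
  drop -5 from [-5, 4] -> [4]
  satisfied 2 clause(s); 3 remain; assigned so far: [3, 5, 6]
CONFLICT (empty clause)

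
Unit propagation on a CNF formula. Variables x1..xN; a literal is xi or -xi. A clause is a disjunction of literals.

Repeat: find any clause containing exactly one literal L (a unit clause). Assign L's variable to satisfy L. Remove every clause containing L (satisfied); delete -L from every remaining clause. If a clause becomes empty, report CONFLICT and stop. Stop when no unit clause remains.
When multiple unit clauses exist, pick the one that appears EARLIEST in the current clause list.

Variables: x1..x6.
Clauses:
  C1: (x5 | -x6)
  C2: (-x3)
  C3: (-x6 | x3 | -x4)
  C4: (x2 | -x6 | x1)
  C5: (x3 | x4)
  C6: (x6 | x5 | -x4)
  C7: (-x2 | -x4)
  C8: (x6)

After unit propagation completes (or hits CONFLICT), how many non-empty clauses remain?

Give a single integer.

unit clause [-3] forces x3=F; simplify:
  drop 3 from [-6, 3, -4] -> [-6, -4]
  drop 3 from [3, 4] -> [4]
  satisfied 1 clause(s); 7 remain; assigned so far: [3]
unit clause [4] forces x4=T; simplify:
  drop -4 from [-6, -4] -> [-6]
  drop -4 from [6, 5, -4] -> [6, 5]
  drop -4 from [-2, -4] -> [-2]
  satisfied 1 clause(s); 6 remain; assigned so far: [3, 4]
unit clause [-6] forces x6=F; simplify:
  drop 6 from [6, 5] -> [5]
  drop 6 from [6] -> [] (empty!)
  satisfied 3 clause(s); 3 remain; assigned so far: [3, 4, 6]
CONFLICT (empty clause)

Answer: 2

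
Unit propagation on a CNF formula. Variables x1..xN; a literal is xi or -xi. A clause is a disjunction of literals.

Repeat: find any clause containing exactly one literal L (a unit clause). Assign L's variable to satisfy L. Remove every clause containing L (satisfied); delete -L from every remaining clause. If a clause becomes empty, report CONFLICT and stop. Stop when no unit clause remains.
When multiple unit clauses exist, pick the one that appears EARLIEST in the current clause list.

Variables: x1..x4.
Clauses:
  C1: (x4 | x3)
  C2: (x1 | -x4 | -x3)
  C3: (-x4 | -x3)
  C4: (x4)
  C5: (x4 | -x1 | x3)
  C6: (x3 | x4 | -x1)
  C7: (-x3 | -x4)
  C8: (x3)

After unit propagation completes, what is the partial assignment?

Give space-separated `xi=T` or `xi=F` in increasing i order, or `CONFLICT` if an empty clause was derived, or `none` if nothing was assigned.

unit clause [4] forces x4=T; simplify:
  drop -4 from [1, -4, -3] -> [1, -3]
  drop -4 from [-4, -3] -> [-3]
  drop -4 from [-3, -4] -> [-3]
  satisfied 4 clause(s); 4 remain; assigned so far: [4]
unit clause [-3] forces x3=F; simplify:
  drop 3 from [3] -> [] (empty!)
  satisfied 3 clause(s); 1 remain; assigned so far: [3, 4]
CONFLICT (empty clause)

Answer: CONFLICT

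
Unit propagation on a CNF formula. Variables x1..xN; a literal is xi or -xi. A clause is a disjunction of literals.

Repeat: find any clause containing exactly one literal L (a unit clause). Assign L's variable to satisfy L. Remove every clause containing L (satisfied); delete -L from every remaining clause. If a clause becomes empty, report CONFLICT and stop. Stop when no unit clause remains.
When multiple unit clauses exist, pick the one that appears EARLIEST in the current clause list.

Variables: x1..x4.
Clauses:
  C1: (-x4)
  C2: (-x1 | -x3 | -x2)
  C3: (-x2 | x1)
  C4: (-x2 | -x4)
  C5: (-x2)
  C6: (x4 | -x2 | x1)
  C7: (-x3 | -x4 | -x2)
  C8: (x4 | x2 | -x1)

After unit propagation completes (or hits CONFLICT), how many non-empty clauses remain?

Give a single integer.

Answer: 0

Derivation:
unit clause [-4] forces x4=F; simplify:
  drop 4 from [4, -2, 1] -> [-2, 1]
  drop 4 from [4, 2, -1] -> [2, -1]
  satisfied 3 clause(s); 5 remain; assigned so far: [4]
unit clause [-2] forces x2=F; simplify:
  drop 2 from [2, -1] -> [-1]
  satisfied 4 clause(s); 1 remain; assigned so far: [2, 4]
unit clause [-1] forces x1=F; simplify:
  satisfied 1 clause(s); 0 remain; assigned so far: [1, 2, 4]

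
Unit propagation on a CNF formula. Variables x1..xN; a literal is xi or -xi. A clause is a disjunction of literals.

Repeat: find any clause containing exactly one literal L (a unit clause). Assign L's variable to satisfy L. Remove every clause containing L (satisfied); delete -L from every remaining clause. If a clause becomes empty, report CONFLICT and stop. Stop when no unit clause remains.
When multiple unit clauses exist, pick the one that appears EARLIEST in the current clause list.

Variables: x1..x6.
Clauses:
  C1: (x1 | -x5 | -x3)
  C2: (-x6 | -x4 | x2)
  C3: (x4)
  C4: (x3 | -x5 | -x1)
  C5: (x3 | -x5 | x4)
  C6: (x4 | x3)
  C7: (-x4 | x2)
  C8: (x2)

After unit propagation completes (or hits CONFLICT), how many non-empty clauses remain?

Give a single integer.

Answer: 2

Derivation:
unit clause [4] forces x4=T; simplify:
  drop -4 from [-6, -4, 2] -> [-6, 2]
  drop -4 from [-4, 2] -> [2]
  satisfied 3 clause(s); 5 remain; assigned so far: [4]
unit clause [2] forces x2=T; simplify:
  satisfied 3 clause(s); 2 remain; assigned so far: [2, 4]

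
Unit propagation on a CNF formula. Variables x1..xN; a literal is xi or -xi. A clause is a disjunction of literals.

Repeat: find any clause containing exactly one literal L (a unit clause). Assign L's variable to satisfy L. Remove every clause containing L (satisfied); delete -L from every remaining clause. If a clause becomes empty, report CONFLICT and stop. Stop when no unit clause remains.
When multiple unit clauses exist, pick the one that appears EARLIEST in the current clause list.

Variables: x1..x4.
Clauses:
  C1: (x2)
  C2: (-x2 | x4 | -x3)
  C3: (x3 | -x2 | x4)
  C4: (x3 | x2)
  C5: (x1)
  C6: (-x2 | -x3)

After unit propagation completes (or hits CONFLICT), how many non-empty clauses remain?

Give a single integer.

unit clause [2] forces x2=T; simplify:
  drop -2 from [-2, 4, -3] -> [4, -3]
  drop -2 from [3, -2, 4] -> [3, 4]
  drop -2 from [-2, -3] -> [-3]
  satisfied 2 clause(s); 4 remain; assigned so far: [2]
unit clause [1] forces x1=T; simplify:
  satisfied 1 clause(s); 3 remain; assigned so far: [1, 2]
unit clause [-3] forces x3=F; simplify:
  drop 3 from [3, 4] -> [4]
  satisfied 2 clause(s); 1 remain; assigned so far: [1, 2, 3]
unit clause [4] forces x4=T; simplify:
  satisfied 1 clause(s); 0 remain; assigned so far: [1, 2, 3, 4]

Answer: 0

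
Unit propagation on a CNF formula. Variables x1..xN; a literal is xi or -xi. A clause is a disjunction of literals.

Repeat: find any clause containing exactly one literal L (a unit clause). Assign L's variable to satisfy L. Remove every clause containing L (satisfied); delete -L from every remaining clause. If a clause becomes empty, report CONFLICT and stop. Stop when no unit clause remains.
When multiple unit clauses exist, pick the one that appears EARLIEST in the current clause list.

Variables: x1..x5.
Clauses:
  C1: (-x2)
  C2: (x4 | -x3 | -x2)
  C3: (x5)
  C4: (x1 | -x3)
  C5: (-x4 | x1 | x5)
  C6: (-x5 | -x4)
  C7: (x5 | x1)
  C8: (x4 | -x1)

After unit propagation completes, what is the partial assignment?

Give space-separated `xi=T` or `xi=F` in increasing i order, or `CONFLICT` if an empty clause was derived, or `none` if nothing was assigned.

unit clause [-2] forces x2=F; simplify:
  satisfied 2 clause(s); 6 remain; assigned so far: [2]
unit clause [5] forces x5=T; simplify:
  drop -5 from [-5, -4] -> [-4]
  satisfied 3 clause(s); 3 remain; assigned so far: [2, 5]
unit clause [-4] forces x4=F; simplify:
  drop 4 from [4, -1] -> [-1]
  satisfied 1 clause(s); 2 remain; assigned so far: [2, 4, 5]
unit clause [-1] forces x1=F; simplify:
  drop 1 from [1, -3] -> [-3]
  satisfied 1 clause(s); 1 remain; assigned so far: [1, 2, 4, 5]
unit clause [-3] forces x3=F; simplify:
  satisfied 1 clause(s); 0 remain; assigned so far: [1, 2, 3, 4, 5]

Answer: x1=F x2=F x3=F x4=F x5=T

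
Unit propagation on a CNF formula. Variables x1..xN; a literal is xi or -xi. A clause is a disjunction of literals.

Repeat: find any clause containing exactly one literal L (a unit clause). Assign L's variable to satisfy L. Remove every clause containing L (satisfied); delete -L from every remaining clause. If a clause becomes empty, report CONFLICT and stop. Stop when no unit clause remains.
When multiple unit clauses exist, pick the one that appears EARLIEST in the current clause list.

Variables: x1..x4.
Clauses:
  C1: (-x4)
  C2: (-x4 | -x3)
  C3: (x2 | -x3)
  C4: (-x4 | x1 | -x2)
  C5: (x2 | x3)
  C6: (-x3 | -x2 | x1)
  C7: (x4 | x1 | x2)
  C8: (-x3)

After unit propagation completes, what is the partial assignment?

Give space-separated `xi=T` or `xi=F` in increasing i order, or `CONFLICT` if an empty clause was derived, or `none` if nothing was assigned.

Answer: x2=T x3=F x4=F

Derivation:
unit clause [-4] forces x4=F; simplify:
  drop 4 from [4, 1, 2] -> [1, 2]
  satisfied 3 clause(s); 5 remain; assigned so far: [4]
unit clause [-3] forces x3=F; simplify:
  drop 3 from [2, 3] -> [2]
  satisfied 3 clause(s); 2 remain; assigned so far: [3, 4]
unit clause [2] forces x2=T; simplify:
  satisfied 2 clause(s); 0 remain; assigned so far: [2, 3, 4]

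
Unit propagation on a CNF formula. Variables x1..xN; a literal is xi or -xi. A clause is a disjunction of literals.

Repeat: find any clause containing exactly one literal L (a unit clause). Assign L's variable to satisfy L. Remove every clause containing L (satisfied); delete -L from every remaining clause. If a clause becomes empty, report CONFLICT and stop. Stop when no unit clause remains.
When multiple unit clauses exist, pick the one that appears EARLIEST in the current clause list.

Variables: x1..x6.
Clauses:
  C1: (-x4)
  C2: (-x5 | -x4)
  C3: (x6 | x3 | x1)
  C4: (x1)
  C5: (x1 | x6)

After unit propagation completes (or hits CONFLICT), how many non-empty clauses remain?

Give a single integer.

unit clause [-4] forces x4=F; simplify:
  satisfied 2 clause(s); 3 remain; assigned so far: [4]
unit clause [1] forces x1=T; simplify:
  satisfied 3 clause(s); 0 remain; assigned so far: [1, 4]

Answer: 0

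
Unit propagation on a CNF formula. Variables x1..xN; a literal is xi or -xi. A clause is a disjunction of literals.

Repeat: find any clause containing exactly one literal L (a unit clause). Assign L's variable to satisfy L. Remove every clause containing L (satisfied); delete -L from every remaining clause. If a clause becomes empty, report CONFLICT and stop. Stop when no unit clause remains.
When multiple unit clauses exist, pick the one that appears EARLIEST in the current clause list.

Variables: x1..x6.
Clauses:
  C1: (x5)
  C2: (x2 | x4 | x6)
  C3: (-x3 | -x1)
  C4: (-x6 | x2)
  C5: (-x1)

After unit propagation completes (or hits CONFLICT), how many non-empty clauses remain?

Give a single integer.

unit clause [5] forces x5=T; simplify:
  satisfied 1 clause(s); 4 remain; assigned so far: [5]
unit clause [-1] forces x1=F; simplify:
  satisfied 2 clause(s); 2 remain; assigned so far: [1, 5]

Answer: 2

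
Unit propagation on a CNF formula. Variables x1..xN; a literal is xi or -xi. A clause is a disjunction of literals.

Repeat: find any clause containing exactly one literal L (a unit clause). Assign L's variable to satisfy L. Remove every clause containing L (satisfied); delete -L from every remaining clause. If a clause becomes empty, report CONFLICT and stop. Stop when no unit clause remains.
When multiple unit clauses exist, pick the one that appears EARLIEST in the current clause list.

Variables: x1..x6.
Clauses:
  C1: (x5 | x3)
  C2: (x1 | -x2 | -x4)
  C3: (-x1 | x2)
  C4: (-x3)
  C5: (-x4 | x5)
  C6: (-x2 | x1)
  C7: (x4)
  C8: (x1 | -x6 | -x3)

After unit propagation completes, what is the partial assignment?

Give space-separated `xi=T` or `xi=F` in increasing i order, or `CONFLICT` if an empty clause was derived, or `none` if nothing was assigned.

unit clause [-3] forces x3=F; simplify:
  drop 3 from [5, 3] -> [5]
  satisfied 2 clause(s); 6 remain; assigned so far: [3]
unit clause [5] forces x5=T; simplify:
  satisfied 2 clause(s); 4 remain; assigned so far: [3, 5]
unit clause [4] forces x4=T; simplify:
  drop -4 from [1, -2, -4] -> [1, -2]
  satisfied 1 clause(s); 3 remain; assigned so far: [3, 4, 5]

Answer: x3=F x4=T x5=T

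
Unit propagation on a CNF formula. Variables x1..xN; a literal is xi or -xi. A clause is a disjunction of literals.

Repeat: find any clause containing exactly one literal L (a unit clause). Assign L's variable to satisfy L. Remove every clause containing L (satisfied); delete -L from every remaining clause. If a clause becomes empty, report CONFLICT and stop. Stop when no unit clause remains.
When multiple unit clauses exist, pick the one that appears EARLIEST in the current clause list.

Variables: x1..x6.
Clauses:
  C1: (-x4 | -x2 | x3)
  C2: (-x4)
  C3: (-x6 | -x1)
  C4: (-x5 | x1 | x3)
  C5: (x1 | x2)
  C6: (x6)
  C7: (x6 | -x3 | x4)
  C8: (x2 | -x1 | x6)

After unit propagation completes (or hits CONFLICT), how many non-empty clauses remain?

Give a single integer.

Answer: 1

Derivation:
unit clause [-4] forces x4=F; simplify:
  drop 4 from [6, -3, 4] -> [6, -3]
  satisfied 2 clause(s); 6 remain; assigned so far: [4]
unit clause [6] forces x6=T; simplify:
  drop -6 from [-6, -1] -> [-1]
  satisfied 3 clause(s); 3 remain; assigned so far: [4, 6]
unit clause [-1] forces x1=F; simplify:
  drop 1 from [-5, 1, 3] -> [-5, 3]
  drop 1 from [1, 2] -> [2]
  satisfied 1 clause(s); 2 remain; assigned so far: [1, 4, 6]
unit clause [2] forces x2=T; simplify:
  satisfied 1 clause(s); 1 remain; assigned so far: [1, 2, 4, 6]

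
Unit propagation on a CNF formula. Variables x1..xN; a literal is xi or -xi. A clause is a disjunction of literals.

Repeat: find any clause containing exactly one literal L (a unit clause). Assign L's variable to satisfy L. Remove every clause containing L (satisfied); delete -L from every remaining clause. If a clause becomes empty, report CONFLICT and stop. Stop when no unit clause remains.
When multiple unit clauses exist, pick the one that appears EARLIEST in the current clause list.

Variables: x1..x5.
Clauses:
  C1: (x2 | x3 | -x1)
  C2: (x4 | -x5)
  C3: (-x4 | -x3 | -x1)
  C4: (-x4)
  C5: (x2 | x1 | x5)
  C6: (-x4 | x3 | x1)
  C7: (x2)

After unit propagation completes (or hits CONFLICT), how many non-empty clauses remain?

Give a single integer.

unit clause [-4] forces x4=F; simplify:
  drop 4 from [4, -5] -> [-5]
  satisfied 3 clause(s); 4 remain; assigned so far: [4]
unit clause [-5] forces x5=F; simplify:
  drop 5 from [2, 1, 5] -> [2, 1]
  satisfied 1 clause(s); 3 remain; assigned so far: [4, 5]
unit clause [2] forces x2=T; simplify:
  satisfied 3 clause(s); 0 remain; assigned so far: [2, 4, 5]

Answer: 0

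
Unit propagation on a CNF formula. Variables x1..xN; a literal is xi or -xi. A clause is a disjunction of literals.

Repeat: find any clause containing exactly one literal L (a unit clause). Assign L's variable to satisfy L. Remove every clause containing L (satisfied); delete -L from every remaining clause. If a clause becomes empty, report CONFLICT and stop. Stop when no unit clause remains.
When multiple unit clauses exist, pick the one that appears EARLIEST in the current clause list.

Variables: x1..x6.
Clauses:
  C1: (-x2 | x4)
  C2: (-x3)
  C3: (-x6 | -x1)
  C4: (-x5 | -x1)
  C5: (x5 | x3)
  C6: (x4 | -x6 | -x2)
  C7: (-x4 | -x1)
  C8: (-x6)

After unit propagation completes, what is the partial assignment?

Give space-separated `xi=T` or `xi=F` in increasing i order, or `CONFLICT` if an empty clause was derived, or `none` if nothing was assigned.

unit clause [-3] forces x3=F; simplify:
  drop 3 from [5, 3] -> [5]
  satisfied 1 clause(s); 7 remain; assigned so far: [3]
unit clause [5] forces x5=T; simplify:
  drop -5 from [-5, -1] -> [-1]
  satisfied 1 clause(s); 6 remain; assigned so far: [3, 5]
unit clause [-1] forces x1=F; simplify:
  satisfied 3 clause(s); 3 remain; assigned so far: [1, 3, 5]
unit clause [-6] forces x6=F; simplify:
  satisfied 2 clause(s); 1 remain; assigned so far: [1, 3, 5, 6]

Answer: x1=F x3=F x5=T x6=F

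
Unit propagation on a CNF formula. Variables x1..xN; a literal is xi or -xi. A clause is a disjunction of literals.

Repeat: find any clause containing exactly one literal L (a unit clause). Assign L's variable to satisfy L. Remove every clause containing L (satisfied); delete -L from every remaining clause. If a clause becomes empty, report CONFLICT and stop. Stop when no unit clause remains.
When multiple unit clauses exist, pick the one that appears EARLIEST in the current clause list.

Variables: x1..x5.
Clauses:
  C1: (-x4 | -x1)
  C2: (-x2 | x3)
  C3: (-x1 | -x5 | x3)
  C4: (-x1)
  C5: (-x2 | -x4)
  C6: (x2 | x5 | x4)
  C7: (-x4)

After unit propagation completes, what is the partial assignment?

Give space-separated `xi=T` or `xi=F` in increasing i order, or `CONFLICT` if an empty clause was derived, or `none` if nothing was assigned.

Answer: x1=F x4=F

Derivation:
unit clause [-1] forces x1=F; simplify:
  satisfied 3 clause(s); 4 remain; assigned so far: [1]
unit clause [-4] forces x4=F; simplify:
  drop 4 from [2, 5, 4] -> [2, 5]
  satisfied 2 clause(s); 2 remain; assigned so far: [1, 4]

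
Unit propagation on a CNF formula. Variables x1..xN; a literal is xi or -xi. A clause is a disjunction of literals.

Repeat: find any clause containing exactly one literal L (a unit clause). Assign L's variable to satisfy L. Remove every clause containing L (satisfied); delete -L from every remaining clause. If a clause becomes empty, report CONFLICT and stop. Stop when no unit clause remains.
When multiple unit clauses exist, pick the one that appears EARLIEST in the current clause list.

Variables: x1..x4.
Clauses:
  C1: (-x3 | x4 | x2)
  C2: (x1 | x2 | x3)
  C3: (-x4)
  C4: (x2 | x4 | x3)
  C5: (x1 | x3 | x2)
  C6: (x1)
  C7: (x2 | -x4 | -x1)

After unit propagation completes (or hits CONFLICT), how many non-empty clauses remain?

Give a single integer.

unit clause [-4] forces x4=F; simplify:
  drop 4 from [-3, 4, 2] -> [-3, 2]
  drop 4 from [2, 4, 3] -> [2, 3]
  satisfied 2 clause(s); 5 remain; assigned so far: [4]
unit clause [1] forces x1=T; simplify:
  satisfied 3 clause(s); 2 remain; assigned so far: [1, 4]

Answer: 2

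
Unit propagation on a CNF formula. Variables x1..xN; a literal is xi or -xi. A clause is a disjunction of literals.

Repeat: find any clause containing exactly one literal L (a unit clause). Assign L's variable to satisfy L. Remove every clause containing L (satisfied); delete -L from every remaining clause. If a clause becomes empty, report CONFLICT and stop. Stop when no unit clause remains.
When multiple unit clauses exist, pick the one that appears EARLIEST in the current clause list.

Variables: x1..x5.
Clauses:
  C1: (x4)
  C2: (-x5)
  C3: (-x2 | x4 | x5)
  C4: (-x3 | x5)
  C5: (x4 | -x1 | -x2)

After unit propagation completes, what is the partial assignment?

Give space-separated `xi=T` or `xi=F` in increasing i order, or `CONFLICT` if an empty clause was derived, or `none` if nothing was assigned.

unit clause [4] forces x4=T; simplify:
  satisfied 3 clause(s); 2 remain; assigned so far: [4]
unit clause [-5] forces x5=F; simplify:
  drop 5 from [-3, 5] -> [-3]
  satisfied 1 clause(s); 1 remain; assigned so far: [4, 5]
unit clause [-3] forces x3=F; simplify:
  satisfied 1 clause(s); 0 remain; assigned so far: [3, 4, 5]

Answer: x3=F x4=T x5=F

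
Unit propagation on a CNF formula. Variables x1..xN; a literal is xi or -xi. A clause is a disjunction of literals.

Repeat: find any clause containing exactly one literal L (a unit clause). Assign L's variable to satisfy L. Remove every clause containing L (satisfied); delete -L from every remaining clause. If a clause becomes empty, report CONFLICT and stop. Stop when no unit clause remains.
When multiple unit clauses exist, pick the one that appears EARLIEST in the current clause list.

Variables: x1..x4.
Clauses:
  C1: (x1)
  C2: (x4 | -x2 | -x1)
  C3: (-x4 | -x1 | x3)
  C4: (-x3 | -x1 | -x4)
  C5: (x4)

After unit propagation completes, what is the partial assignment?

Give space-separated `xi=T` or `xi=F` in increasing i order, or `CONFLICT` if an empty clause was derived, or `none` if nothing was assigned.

unit clause [1] forces x1=T; simplify:
  drop -1 from [4, -2, -1] -> [4, -2]
  drop -1 from [-4, -1, 3] -> [-4, 3]
  drop -1 from [-3, -1, -4] -> [-3, -4]
  satisfied 1 clause(s); 4 remain; assigned so far: [1]
unit clause [4] forces x4=T; simplify:
  drop -4 from [-4, 3] -> [3]
  drop -4 from [-3, -4] -> [-3]
  satisfied 2 clause(s); 2 remain; assigned so far: [1, 4]
unit clause [3] forces x3=T; simplify:
  drop -3 from [-3] -> [] (empty!)
  satisfied 1 clause(s); 1 remain; assigned so far: [1, 3, 4]
CONFLICT (empty clause)

Answer: CONFLICT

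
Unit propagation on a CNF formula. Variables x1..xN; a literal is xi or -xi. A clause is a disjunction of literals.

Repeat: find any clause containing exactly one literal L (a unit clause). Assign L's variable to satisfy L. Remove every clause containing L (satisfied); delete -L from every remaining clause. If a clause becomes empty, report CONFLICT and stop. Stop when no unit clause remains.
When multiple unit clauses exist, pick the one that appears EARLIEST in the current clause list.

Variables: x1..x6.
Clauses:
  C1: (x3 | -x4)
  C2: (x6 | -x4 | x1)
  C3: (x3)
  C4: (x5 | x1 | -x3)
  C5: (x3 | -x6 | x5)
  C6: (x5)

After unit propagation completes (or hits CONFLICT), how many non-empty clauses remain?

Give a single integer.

Answer: 1

Derivation:
unit clause [3] forces x3=T; simplify:
  drop -3 from [5, 1, -3] -> [5, 1]
  satisfied 3 clause(s); 3 remain; assigned so far: [3]
unit clause [5] forces x5=T; simplify:
  satisfied 2 clause(s); 1 remain; assigned so far: [3, 5]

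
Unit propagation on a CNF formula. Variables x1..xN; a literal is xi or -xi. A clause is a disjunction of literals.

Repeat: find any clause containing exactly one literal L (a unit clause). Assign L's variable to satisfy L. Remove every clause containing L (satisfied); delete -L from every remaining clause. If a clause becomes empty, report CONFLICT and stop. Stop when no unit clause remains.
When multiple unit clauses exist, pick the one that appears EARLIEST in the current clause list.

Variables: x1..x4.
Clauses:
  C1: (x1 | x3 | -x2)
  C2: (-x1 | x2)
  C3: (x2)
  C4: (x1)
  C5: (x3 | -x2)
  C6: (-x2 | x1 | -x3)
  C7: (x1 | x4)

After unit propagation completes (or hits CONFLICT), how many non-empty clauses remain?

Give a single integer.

unit clause [2] forces x2=T; simplify:
  drop -2 from [1, 3, -2] -> [1, 3]
  drop -2 from [3, -2] -> [3]
  drop -2 from [-2, 1, -3] -> [1, -3]
  satisfied 2 clause(s); 5 remain; assigned so far: [2]
unit clause [1] forces x1=T; simplify:
  satisfied 4 clause(s); 1 remain; assigned so far: [1, 2]
unit clause [3] forces x3=T; simplify:
  satisfied 1 clause(s); 0 remain; assigned so far: [1, 2, 3]

Answer: 0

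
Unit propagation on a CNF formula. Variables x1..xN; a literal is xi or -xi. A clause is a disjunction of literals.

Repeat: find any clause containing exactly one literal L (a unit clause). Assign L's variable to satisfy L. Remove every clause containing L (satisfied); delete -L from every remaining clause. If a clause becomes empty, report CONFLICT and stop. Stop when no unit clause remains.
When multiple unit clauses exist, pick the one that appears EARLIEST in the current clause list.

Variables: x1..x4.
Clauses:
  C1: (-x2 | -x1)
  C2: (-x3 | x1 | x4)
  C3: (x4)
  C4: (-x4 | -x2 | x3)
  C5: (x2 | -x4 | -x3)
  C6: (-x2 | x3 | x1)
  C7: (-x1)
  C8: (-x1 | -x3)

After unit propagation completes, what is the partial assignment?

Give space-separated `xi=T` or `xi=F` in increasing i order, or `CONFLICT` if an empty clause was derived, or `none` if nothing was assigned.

unit clause [4] forces x4=T; simplify:
  drop -4 from [-4, -2, 3] -> [-2, 3]
  drop -4 from [2, -4, -3] -> [2, -3]
  satisfied 2 clause(s); 6 remain; assigned so far: [4]
unit clause [-1] forces x1=F; simplify:
  drop 1 from [-2, 3, 1] -> [-2, 3]
  satisfied 3 clause(s); 3 remain; assigned so far: [1, 4]

Answer: x1=F x4=T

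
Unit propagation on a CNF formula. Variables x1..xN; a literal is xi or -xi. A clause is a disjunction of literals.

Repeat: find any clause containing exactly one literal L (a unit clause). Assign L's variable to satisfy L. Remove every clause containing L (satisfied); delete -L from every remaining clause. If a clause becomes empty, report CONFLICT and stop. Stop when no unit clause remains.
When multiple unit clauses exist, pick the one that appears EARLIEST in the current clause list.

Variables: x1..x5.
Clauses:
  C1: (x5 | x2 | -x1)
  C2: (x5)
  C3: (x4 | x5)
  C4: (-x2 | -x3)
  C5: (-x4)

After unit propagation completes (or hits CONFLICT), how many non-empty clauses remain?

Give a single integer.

unit clause [5] forces x5=T; simplify:
  satisfied 3 clause(s); 2 remain; assigned so far: [5]
unit clause [-4] forces x4=F; simplify:
  satisfied 1 clause(s); 1 remain; assigned so far: [4, 5]

Answer: 1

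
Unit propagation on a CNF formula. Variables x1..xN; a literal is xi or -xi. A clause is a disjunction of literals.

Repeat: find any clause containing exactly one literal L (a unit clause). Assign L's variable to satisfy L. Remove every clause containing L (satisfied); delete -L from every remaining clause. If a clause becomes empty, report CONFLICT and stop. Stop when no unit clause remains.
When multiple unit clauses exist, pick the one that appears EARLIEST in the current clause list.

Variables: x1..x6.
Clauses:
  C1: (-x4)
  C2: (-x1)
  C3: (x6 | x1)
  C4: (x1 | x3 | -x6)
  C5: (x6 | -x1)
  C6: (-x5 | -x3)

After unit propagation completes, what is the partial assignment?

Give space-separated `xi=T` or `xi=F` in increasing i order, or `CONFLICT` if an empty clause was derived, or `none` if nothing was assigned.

Answer: x1=F x3=T x4=F x5=F x6=T

Derivation:
unit clause [-4] forces x4=F; simplify:
  satisfied 1 clause(s); 5 remain; assigned so far: [4]
unit clause [-1] forces x1=F; simplify:
  drop 1 from [6, 1] -> [6]
  drop 1 from [1, 3, -6] -> [3, -6]
  satisfied 2 clause(s); 3 remain; assigned so far: [1, 4]
unit clause [6] forces x6=T; simplify:
  drop -6 from [3, -6] -> [3]
  satisfied 1 clause(s); 2 remain; assigned so far: [1, 4, 6]
unit clause [3] forces x3=T; simplify:
  drop -3 from [-5, -3] -> [-5]
  satisfied 1 clause(s); 1 remain; assigned so far: [1, 3, 4, 6]
unit clause [-5] forces x5=F; simplify:
  satisfied 1 clause(s); 0 remain; assigned so far: [1, 3, 4, 5, 6]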